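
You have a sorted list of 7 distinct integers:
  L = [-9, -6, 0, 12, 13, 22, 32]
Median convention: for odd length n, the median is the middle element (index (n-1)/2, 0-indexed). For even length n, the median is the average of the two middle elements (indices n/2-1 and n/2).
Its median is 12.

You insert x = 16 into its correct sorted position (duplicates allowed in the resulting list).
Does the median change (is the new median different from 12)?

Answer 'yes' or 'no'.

Answer: yes

Derivation:
Old median = 12
Insert x = 16
New median = 25/2
Changed? yes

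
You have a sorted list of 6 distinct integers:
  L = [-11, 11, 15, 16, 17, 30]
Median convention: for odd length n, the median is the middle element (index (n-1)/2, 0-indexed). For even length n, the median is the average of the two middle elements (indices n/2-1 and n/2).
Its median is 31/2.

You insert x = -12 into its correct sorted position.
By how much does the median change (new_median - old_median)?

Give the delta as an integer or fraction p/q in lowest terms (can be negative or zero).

Answer: -1/2

Derivation:
Old median = 31/2
After inserting x = -12: new sorted = [-12, -11, 11, 15, 16, 17, 30]
New median = 15
Delta = 15 - 31/2 = -1/2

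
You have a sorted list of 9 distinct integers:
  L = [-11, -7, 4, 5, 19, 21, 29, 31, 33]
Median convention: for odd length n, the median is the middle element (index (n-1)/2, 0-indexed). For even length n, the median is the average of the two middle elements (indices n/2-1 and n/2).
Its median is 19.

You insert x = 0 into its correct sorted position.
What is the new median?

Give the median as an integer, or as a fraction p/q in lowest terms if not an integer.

Answer: 12

Derivation:
Old list (sorted, length 9): [-11, -7, 4, 5, 19, 21, 29, 31, 33]
Old median = 19
Insert x = 0
Old length odd (9). Middle was index 4 = 19.
New length even (10). New median = avg of two middle elements.
x = 0: 2 elements are < x, 7 elements are > x.
New sorted list: [-11, -7, 0, 4, 5, 19, 21, 29, 31, 33]
New median = 12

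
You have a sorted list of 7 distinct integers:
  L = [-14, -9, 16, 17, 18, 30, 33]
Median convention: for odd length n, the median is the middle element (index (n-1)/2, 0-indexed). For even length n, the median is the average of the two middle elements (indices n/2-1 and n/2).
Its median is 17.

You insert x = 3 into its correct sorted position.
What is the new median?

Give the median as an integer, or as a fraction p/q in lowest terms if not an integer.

Old list (sorted, length 7): [-14, -9, 16, 17, 18, 30, 33]
Old median = 17
Insert x = 3
Old length odd (7). Middle was index 3 = 17.
New length even (8). New median = avg of two middle elements.
x = 3: 2 elements are < x, 5 elements are > x.
New sorted list: [-14, -9, 3, 16, 17, 18, 30, 33]
New median = 33/2

Answer: 33/2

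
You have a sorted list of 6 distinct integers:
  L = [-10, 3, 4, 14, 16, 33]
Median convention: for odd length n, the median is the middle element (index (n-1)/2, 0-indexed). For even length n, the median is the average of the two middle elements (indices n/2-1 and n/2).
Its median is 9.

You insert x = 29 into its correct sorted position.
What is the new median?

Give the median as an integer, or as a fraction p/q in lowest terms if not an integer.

Answer: 14

Derivation:
Old list (sorted, length 6): [-10, 3, 4, 14, 16, 33]
Old median = 9
Insert x = 29
Old length even (6). Middle pair: indices 2,3 = 4,14.
New length odd (7). New median = single middle element.
x = 29: 5 elements are < x, 1 elements are > x.
New sorted list: [-10, 3, 4, 14, 16, 29, 33]
New median = 14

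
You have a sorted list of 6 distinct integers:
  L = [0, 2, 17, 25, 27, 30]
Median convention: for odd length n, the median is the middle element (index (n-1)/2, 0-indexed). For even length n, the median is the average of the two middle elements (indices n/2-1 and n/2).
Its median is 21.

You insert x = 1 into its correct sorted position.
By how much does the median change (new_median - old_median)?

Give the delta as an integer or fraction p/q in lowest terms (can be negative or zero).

Old median = 21
After inserting x = 1: new sorted = [0, 1, 2, 17, 25, 27, 30]
New median = 17
Delta = 17 - 21 = -4

Answer: -4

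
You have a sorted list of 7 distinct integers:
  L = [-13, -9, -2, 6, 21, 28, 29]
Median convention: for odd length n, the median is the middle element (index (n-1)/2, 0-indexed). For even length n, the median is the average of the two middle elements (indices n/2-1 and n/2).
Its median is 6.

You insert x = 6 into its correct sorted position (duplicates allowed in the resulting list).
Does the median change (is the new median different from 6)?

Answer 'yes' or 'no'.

Answer: no

Derivation:
Old median = 6
Insert x = 6
New median = 6
Changed? no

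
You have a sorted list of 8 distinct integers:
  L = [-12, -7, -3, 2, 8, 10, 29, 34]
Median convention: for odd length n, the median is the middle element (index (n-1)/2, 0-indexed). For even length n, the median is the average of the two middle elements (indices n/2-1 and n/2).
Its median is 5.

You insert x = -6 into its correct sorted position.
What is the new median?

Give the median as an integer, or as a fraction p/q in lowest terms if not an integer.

Answer: 2

Derivation:
Old list (sorted, length 8): [-12, -7, -3, 2, 8, 10, 29, 34]
Old median = 5
Insert x = -6
Old length even (8). Middle pair: indices 3,4 = 2,8.
New length odd (9). New median = single middle element.
x = -6: 2 elements are < x, 6 elements are > x.
New sorted list: [-12, -7, -6, -3, 2, 8, 10, 29, 34]
New median = 2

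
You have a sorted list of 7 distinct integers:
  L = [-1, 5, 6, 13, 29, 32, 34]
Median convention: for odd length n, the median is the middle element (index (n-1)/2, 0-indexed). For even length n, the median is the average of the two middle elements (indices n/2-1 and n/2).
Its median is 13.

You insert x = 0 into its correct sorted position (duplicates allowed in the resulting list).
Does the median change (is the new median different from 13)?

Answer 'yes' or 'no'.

Old median = 13
Insert x = 0
New median = 19/2
Changed? yes

Answer: yes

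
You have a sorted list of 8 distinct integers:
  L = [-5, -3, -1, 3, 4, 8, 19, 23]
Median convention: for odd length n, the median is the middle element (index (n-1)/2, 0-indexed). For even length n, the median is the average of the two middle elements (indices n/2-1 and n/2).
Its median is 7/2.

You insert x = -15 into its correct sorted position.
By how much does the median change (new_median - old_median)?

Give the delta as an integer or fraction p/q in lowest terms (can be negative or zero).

Answer: -1/2

Derivation:
Old median = 7/2
After inserting x = -15: new sorted = [-15, -5, -3, -1, 3, 4, 8, 19, 23]
New median = 3
Delta = 3 - 7/2 = -1/2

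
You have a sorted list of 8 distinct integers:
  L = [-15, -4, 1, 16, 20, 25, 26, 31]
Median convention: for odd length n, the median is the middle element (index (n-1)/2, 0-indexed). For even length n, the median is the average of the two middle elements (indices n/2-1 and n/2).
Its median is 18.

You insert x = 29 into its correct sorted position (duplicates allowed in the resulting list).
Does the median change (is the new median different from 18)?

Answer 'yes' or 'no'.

Answer: yes

Derivation:
Old median = 18
Insert x = 29
New median = 20
Changed? yes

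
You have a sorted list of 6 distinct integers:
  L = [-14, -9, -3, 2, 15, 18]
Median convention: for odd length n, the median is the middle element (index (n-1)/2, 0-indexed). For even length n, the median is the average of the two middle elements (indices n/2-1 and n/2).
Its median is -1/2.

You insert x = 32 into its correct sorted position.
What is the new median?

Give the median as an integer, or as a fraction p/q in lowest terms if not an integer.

Old list (sorted, length 6): [-14, -9, -3, 2, 15, 18]
Old median = -1/2
Insert x = 32
Old length even (6). Middle pair: indices 2,3 = -3,2.
New length odd (7). New median = single middle element.
x = 32: 6 elements are < x, 0 elements are > x.
New sorted list: [-14, -9, -3, 2, 15, 18, 32]
New median = 2

Answer: 2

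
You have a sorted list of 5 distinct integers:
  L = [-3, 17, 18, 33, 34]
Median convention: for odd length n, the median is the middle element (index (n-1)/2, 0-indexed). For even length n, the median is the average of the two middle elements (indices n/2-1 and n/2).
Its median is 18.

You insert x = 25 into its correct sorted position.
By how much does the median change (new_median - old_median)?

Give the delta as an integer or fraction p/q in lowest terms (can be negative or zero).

Old median = 18
After inserting x = 25: new sorted = [-3, 17, 18, 25, 33, 34]
New median = 43/2
Delta = 43/2 - 18 = 7/2

Answer: 7/2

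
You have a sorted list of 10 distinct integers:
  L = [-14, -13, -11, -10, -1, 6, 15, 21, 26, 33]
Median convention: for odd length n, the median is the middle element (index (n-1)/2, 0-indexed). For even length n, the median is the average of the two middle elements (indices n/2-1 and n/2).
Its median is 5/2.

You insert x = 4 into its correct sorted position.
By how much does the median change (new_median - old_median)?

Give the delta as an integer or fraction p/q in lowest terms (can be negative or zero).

Answer: 3/2

Derivation:
Old median = 5/2
After inserting x = 4: new sorted = [-14, -13, -11, -10, -1, 4, 6, 15, 21, 26, 33]
New median = 4
Delta = 4 - 5/2 = 3/2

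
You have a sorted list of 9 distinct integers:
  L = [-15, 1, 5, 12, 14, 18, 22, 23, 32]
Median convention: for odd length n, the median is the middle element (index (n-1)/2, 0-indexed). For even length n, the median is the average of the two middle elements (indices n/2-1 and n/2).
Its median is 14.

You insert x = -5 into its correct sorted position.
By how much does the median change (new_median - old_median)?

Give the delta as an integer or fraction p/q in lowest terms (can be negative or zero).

Answer: -1

Derivation:
Old median = 14
After inserting x = -5: new sorted = [-15, -5, 1, 5, 12, 14, 18, 22, 23, 32]
New median = 13
Delta = 13 - 14 = -1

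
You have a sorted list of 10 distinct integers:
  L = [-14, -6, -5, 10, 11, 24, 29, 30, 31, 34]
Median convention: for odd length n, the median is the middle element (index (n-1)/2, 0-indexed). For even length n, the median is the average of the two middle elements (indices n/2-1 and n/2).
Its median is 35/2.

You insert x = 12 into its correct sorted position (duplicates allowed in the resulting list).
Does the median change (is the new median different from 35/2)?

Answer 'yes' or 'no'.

Answer: yes

Derivation:
Old median = 35/2
Insert x = 12
New median = 12
Changed? yes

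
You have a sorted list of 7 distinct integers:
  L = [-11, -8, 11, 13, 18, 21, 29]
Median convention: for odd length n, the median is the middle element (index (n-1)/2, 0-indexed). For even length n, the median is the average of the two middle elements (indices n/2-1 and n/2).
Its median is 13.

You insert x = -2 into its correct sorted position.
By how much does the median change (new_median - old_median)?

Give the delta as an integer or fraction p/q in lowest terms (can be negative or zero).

Answer: -1

Derivation:
Old median = 13
After inserting x = -2: new sorted = [-11, -8, -2, 11, 13, 18, 21, 29]
New median = 12
Delta = 12 - 13 = -1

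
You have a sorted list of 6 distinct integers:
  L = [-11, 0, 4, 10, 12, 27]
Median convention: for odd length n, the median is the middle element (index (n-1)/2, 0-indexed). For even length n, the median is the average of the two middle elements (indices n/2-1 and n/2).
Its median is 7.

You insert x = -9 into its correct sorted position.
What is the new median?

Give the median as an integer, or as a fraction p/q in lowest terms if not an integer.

Old list (sorted, length 6): [-11, 0, 4, 10, 12, 27]
Old median = 7
Insert x = -9
Old length even (6). Middle pair: indices 2,3 = 4,10.
New length odd (7). New median = single middle element.
x = -9: 1 elements are < x, 5 elements are > x.
New sorted list: [-11, -9, 0, 4, 10, 12, 27]
New median = 4

Answer: 4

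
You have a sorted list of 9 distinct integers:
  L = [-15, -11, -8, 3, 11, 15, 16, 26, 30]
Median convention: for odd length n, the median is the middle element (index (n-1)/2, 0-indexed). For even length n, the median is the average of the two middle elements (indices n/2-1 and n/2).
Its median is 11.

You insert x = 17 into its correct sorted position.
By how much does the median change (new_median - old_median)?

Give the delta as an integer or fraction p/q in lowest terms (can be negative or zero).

Answer: 2

Derivation:
Old median = 11
After inserting x = 17: new sorted = [-15, -11, -8, 3, 11, 15, 16, 17, 26, 30]
New median = 13
Delta = 13 - 11 = 2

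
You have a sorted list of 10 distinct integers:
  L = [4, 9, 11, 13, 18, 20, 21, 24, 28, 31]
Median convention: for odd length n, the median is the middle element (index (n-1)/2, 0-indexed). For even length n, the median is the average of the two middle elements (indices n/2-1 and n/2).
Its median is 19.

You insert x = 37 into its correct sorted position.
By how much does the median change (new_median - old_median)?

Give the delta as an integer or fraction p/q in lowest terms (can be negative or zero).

Answer: 1

Derivation:
Old median = 19
After inserting x = 37: new sorted = [4, 9, 11, 13, 18, 20, 21, 24, 28, 31, 37]
New median = 20
Delta = 20 - 19 = 1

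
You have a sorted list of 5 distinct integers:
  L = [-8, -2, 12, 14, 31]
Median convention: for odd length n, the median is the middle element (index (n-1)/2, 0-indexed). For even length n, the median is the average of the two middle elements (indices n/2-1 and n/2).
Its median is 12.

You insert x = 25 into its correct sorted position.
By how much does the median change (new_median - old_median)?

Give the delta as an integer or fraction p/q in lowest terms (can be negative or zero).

Old median = 12
After inserting x = 25: new sorted = [-8, -2, 12, 14, 25, 31]
New median = 13
Delta = 13 - 12 = 1

Answer: 1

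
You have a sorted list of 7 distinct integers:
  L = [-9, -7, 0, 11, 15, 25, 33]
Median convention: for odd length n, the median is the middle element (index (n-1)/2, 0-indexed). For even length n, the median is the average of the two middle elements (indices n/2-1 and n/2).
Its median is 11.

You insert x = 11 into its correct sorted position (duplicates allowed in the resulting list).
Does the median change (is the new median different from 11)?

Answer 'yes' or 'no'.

Old median = 11
Insert x = 11
New median = 11
Changed? no

Answer: no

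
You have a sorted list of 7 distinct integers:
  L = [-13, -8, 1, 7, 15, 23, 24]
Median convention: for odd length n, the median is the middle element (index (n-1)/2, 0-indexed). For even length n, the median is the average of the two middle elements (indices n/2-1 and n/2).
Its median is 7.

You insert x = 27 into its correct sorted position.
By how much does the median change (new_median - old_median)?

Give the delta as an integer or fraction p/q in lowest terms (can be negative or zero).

Answer: 4

Derivation:
Old median = 7
After inserting x = 27: new sorted = [-13, -8, 1, 7, 15, 23, 24, 27]
New median = 11
Delta = 11 - 7 = 4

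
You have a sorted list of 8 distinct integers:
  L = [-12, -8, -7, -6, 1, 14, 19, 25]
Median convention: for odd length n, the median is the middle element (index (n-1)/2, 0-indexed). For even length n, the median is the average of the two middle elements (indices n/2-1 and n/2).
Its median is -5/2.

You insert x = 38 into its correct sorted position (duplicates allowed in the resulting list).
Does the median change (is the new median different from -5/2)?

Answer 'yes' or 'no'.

Answer: yes

Derivation:
Old median = -5/2
Insert x = 38
New median = 1
Changed? yes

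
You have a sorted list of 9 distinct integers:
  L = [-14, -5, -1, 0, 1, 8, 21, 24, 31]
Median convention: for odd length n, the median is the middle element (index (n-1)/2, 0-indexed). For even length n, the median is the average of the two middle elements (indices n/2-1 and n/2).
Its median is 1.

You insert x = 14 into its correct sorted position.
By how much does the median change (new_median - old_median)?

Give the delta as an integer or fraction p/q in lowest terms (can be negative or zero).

Old median = 1
After inserting x = 14: new sorted = [-14, -5, -1, 0, 1, 8, 14, 21, 24, 31]
New median = 9/2
Delta = 9/2 - 1 = 7/2

Answer: 7/2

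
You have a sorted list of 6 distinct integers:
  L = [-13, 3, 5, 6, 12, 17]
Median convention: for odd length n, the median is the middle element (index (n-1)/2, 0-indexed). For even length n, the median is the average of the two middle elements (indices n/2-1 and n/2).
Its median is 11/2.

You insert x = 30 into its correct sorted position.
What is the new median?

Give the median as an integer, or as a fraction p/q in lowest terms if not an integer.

Answer: 6

Derivation:
Old list (sorted, length 6): [-13, 3, 5, 6, 12, 17]
Old median = 11/2
Insert x = 30
Old length even (6). Middle pair: indices 2,3 = 5,6.
New length odd (7). New median = single middle element.
x = 30: 6 elements are < x, 0 elements are > x.
New sorted list: [-13, 3, 5, 6, 12, 17, 30]
New median = 6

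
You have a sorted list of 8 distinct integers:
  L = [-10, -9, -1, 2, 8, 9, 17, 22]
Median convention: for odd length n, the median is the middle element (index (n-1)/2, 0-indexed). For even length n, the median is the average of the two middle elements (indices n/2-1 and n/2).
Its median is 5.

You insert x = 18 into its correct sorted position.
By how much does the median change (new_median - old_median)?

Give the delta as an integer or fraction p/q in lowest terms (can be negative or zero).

Answer: 3

Derivation:
Old median = 5
After inserting x = 18: new sorted = [-10, -9, -1, 2, 8, 9, 17, 18, 22]
New median = 8
Delta = 8 - 5 = 3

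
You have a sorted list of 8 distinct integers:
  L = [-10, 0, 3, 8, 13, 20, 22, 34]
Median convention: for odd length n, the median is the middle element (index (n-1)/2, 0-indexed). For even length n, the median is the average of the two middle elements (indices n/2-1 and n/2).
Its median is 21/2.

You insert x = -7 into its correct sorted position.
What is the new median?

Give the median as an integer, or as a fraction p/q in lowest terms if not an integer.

Answer: 8

Derivation:
Old list (sorted, length 8): [-10, 0, 3, 8, 13, 20, 22, 34]
Old median = 21/2
Insert x = -7
Old length even (8). Middle pair: indices 3,4 = 8,13.
New length odd (9). New median = single middle element.
x = -7: 1 elements are < x, 7 elements are > x.
New sorted list: [-10, -7, 0, 3, 8, 13, 20, 22, 34]
New median = 8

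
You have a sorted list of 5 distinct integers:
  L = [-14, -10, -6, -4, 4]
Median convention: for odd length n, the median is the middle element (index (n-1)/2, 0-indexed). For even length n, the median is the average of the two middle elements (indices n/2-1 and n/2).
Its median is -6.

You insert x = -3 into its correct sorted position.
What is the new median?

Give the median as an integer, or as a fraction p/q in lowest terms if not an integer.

Old list (sorted, length 5): [-14, -10, -6, -4, 4]
Old median = -6
Insert x = -3
Old length odd (5). Middle was index 2 = -6.
New length even (6). New median = avg of two middle elements.
x = -3: 4 elements are < x, 1 elements are > x.
New sorted list: [-14, -10, -6, -4, -3, 4]
New median = -5

Answer: -5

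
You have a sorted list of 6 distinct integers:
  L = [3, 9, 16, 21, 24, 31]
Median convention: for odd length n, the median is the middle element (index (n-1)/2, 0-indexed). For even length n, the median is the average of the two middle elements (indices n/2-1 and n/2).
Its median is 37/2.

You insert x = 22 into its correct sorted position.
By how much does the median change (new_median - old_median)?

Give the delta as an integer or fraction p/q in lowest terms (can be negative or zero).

Old median = 37/2
After inserting x = 22: new sorted = [3, 9, 16, 21, 22, 24, 31]
New median = 21
Delta = 21 - 37/2 = 5/2

Answer: 5/2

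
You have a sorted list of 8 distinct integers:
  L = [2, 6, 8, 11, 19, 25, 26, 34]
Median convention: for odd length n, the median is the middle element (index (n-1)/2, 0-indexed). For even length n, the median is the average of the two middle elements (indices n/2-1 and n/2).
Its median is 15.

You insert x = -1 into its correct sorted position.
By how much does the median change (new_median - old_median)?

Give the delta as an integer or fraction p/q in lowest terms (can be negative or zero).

Old median = 15
After inserting x = -1: new sorted = [-1, 2, 6, 8, 11, 19, 25, 26, 34]
New median = 11
Delta = 11 - 15 = -4

Answer: -4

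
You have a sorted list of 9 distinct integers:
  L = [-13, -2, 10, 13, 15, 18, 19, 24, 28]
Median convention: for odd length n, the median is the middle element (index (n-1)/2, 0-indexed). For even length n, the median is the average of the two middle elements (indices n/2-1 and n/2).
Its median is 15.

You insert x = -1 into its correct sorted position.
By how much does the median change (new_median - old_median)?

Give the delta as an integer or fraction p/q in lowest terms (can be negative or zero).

Old median = 15
After inserting x = -1: new sorted = [-13, -2, -1, 10, 13, 15, 18, 19, 24, 28]
New median = 14
Delta = 14 - 15 = -1

Answer: -1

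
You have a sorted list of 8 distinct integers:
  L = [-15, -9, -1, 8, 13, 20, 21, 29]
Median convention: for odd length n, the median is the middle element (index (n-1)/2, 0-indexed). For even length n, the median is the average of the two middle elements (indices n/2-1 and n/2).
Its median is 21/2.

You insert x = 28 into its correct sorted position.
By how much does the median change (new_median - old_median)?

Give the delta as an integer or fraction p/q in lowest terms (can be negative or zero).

Answer: 5/2

Derivation:
Old median = 21/2
After inserting x = 28: new sorted = [-15, -9, -1, 8, 13, 20, 21, 28, 29]
New median = 13
Delta = 13 - 21/2 = 5/2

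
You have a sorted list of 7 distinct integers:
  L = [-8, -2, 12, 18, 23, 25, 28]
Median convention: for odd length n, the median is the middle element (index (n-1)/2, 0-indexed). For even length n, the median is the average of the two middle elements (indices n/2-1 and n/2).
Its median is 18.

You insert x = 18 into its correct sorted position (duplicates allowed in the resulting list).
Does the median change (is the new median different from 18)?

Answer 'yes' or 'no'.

Answer: no

Derivation:
Old median = 18
Insert x = 18
New median = 18
Changed? no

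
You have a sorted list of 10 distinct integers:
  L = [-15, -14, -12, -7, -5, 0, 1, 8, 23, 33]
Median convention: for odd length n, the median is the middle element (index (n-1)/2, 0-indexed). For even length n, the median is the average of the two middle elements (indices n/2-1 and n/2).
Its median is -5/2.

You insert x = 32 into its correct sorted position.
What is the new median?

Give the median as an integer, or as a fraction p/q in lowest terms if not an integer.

Answer: 0

Derivation:
Old list (sorted, length 10): [-15, -14, -12, -7, -5, 0, 1, 8, 23, 33]
Old median = -5/2
Insert x = 32
Old length even (10). Middle pair: indices 4,5 = -5,0.
New length odd (11). New median = single middle element.
x = 32: 9 elements are < x, 1 elements are > x.
New sorted list: [-15, -14, -12, -7, -5, 0, 1, 8, 23, 32, 33]
New median = 0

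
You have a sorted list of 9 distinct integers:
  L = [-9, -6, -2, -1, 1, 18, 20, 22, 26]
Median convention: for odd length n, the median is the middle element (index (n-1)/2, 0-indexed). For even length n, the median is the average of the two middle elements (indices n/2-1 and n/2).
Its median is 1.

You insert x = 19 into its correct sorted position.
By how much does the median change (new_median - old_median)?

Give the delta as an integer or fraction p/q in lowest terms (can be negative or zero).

Answer: 17/2

Derivation:
Old median = 1
After inserting x = 19: new sorted = [-9, -6, -2, -1, 1, 18, 19, 20, 22, 26]
New median = 19/2
Delta = 19/2 - 1 = 17/2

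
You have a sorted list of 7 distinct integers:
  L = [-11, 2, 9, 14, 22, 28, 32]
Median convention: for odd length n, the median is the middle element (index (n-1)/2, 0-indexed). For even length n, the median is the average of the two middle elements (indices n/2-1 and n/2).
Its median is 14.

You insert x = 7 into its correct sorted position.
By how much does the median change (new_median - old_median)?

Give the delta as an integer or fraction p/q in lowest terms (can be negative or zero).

Old median = 14
After inserting x = 7: new sorted = [-11, 2, 7, 9, 14, 22, 28, 32]
New median = 23/2
Delta = 23/2 - 14 = -5/2

Answer: -5/2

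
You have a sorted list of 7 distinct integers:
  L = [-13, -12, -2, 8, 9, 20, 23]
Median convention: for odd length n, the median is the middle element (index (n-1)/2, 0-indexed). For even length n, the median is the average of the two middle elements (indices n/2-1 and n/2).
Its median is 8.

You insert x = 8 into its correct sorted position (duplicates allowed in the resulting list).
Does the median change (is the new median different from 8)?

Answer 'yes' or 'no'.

Answer: no

Derivation:
Old median = 8
Insert x = 8
New median = 8
Changed? no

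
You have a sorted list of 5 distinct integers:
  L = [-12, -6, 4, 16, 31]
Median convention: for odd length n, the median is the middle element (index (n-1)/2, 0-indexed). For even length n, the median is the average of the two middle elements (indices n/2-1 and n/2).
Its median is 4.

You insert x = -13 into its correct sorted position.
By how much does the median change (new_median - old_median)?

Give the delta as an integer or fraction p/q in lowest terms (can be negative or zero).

Old median = 4
After inserting x = -13: new sorted = [-13, -12, -6, 4, 16, 31]
New median = -1
Delta = -1 - 4 = -5

Answer: -5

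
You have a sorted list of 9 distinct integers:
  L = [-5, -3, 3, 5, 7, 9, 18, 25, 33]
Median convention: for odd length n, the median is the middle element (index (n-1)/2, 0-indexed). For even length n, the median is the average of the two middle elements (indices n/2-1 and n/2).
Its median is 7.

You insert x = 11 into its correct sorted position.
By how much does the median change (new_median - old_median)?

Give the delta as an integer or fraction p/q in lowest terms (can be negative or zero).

Answer: 1

Derivation:
Old median = 7
After inserting x = 11: new sorted = [-5, -3, 3, 5, 7, 9, 11, 18, 25, 33]
New median = 8
Delta = 8 - 7 = 1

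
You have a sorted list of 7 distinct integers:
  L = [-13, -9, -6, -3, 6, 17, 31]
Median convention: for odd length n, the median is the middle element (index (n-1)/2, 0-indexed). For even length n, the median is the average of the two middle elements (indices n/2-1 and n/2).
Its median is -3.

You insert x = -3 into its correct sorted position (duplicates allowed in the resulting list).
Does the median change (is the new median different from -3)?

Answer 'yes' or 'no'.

Old median = -3
Insert x = -3
New median = -3
Changed? no

Answer: no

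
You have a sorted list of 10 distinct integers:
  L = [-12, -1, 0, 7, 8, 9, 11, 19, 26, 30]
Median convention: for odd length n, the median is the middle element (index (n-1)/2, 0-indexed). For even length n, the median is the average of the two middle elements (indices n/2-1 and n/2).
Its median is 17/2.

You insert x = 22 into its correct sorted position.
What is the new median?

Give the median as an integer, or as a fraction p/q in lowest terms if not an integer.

Old list (sorted, length 10): [-12, -1, 0, 7, 8, 9, 11, 19, 26, 30]
Old median = 17/2
Insert x = 22
Old length even (10). Middle pair: indices 4,5 = 8,9.
New length odd (11). New median = single middle element.
x = 22: 8 elements are < x, 2 elements are > x.
New sorted list: [-12, -1, 0, 7, 8, 9, 11, 19, 22, 26, 30]
New median = 9

Answer: 9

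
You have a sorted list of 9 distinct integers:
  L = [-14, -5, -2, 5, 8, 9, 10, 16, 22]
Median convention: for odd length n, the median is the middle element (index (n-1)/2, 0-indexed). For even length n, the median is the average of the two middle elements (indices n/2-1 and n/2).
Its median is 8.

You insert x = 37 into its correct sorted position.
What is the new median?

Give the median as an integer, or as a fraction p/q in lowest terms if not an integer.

Answer: 17/2

Derivation:
Old list (sorted, length 9): [-14, -5, -2, 5, 8, 9, 10, 16, 22]
Old median = 8
Insert x = 37
Old length odd (9). Middle was index 4 = 8.
New length even (10). New median = avg of two middle elements.
x = 37: 9 elements are < x, 0 elements are > x.
New sorted list: [-14, -5, -2, 5, 8, 9, 10, 16, 22, 37]
New median = 17/2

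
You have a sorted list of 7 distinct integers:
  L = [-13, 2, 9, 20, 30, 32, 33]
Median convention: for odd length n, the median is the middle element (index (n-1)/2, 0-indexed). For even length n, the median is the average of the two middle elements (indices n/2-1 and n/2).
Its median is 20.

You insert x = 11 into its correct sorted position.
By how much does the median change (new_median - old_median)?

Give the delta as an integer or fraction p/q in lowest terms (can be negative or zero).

Old median = 20
After inserting x = 11: new sorted = [-13, 2, 9, 11, 20, 30, 32, 33]
New median = 31/2
Delta = 31/2 - 20 = -9/2

Answer: -9/2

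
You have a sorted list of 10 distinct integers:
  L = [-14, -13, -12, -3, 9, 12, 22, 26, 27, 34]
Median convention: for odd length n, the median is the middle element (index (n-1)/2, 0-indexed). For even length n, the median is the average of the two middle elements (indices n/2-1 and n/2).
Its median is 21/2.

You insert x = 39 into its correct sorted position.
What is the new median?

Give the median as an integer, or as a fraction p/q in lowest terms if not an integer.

Old list (sorted, length 10): [-14, -13, -12, -3, 9, 12, 22, 26, 27, 34]
Old median = 21/2
Insert x = 39
Old length even (10). Middle pair: indices 4,5 = 9,12.
New length odd (11). New median = single middle element.
x = 39: 10 elements are < x, 0 elements are > x.
New sorted list: [-14, -13, -12, -3, 9, 12, 22, 26, 27, 34, 39]
New median = 12

Answer: 12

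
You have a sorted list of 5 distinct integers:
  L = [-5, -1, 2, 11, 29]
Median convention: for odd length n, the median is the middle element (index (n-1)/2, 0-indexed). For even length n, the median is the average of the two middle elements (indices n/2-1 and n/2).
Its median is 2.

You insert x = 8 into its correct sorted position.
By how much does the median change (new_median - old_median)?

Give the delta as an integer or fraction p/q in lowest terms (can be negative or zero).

Answer: 3

Derivation:
Old median = 2
After inserting x = 8: new sorted = [-5, -1, 2, 8, 11, 29]
New median = 5
Delta = 5 - 2 = 3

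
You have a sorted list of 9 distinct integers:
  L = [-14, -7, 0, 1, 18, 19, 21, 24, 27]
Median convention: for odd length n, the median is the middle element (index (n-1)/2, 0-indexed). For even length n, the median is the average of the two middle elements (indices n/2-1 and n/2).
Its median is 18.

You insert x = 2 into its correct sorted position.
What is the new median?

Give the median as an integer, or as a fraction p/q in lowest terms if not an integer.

Old list (sorted, length 9): [-14, -7, 0, 1, 18, 19, 21, 24, 27]
Old median = 18
Insert x = 2
Old length odd (9). Middle was index 4 = 18.
New length even (10). New median = avg of two middle elements.
x = 2: 4 elements are < x, 5 elements are > x.
New sorted list: [-14, -7, 0, 1, 2, 18, 19, 21, 24, 27]
New median = 10

Answer: 10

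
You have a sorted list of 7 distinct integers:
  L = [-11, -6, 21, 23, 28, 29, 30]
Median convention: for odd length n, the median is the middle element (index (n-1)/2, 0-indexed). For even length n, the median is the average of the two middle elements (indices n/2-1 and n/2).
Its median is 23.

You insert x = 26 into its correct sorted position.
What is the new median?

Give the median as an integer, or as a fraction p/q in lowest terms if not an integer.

Old list (sorted, length 7): [-11, -6, 21, 23, 28, 29, 30]
Old median = 23
Insert x = 26
Old length odd (7). Middle was index 3 = 23.
New length even (8). New median = avg of two middle elements.
x = 26: 4 elements are < x, 3 elements are > x.
New sorted list: [-11, -6, 21, 23, 26, 28, 29, 30]
New median = 49/2

Answer: 49/2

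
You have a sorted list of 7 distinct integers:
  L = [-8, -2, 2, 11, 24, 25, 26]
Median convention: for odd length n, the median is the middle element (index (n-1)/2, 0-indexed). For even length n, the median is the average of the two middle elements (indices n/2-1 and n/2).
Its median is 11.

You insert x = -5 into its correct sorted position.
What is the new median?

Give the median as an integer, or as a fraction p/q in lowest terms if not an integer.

Answer: 13/2

Derivation:
Old list (sorted, length 7): [-8, -2, 2, 11, 24, 25, 26]
Old median = 11
Insert x = -5
Old length odd (7). Middle was index 3 = 11.
New length even (8). New median = avg of two middle elements.
x = -5: 1 elements are < x, 6 elements are > x.
New sorted list: [-8, -5, -2, 2, 11, 24, 25, 26]
New median = 13/2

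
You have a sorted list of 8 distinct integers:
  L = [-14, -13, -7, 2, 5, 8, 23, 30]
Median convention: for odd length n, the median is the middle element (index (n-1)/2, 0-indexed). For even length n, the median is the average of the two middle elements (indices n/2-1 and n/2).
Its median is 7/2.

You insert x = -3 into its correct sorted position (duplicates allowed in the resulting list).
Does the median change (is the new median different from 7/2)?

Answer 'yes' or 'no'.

Old median = 7/2
Insert x = -3
New median = 2
Changed? yes

Answer: yes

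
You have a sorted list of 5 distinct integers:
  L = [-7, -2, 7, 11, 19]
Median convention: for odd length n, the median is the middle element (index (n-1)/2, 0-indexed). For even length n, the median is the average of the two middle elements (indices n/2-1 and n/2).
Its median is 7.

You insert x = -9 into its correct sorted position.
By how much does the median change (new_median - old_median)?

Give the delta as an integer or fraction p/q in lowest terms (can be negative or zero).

Answer: -9/2

Derivation:
Old median = 7
After inserting x = -9: new sorted = [-9, -7, -2, 7, 11, 19]
New median = 5/2
Delta = 5/2 - 7 = -9/2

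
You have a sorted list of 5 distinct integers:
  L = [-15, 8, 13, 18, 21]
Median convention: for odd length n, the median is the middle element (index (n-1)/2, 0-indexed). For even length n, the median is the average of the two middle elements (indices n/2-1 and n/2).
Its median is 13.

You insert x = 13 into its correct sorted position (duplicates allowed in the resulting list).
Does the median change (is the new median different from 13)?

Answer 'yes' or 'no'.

Answer: no

Derivation:
Old median = 13
Insert x = 13
New median = 13
Changed? no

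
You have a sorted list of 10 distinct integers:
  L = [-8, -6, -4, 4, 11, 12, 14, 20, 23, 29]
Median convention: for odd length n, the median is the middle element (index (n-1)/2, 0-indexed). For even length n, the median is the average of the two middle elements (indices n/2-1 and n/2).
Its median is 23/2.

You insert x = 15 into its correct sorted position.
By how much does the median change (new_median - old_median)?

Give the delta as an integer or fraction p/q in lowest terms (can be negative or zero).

Answer: 1/2

Derivation:
Old median = 23/2
After inserting x = 15: new sorted = [-8, -6, -4, 4, 11, 12, 14, 15, 20, 23, 29]
New median = 12
Delta = 12 - 23/2 = 1/2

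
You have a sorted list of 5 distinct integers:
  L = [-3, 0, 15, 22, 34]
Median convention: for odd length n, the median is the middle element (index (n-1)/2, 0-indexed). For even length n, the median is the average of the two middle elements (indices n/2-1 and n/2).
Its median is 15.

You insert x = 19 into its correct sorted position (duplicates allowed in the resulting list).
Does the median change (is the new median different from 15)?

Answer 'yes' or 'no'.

Answer: yes

Derivation:
Old median = 15
Insert x = 19
New median = 17
Changed? yes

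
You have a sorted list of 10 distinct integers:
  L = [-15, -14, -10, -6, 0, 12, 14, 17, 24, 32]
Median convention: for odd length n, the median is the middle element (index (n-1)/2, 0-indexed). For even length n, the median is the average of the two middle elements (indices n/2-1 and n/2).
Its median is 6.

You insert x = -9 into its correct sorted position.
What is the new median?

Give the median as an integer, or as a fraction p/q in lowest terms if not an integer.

Old list (sorted, length 10): [-15, -14, -10, -6, 0, 12, 14, 17, 24, 32]
Old median = 6
Insert x = -9
Old length even (10). Middle pair: indices 4,5 = 0,12.
New length odd (11). New median = single middle element.
x = -9: 3 elements are < x, 7 elements are > x.
New sorted list: [-15, -14, -10, -9, -6, 0, 12, 14, 17, 24, 32]
New median = 0

Answer: 0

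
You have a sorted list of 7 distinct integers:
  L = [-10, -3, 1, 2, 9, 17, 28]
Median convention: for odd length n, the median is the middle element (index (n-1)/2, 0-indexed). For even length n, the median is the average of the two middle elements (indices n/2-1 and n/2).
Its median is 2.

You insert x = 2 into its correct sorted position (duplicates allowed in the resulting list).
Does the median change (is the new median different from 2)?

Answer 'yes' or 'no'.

Old median = 2
Insert x = 2
New median = 2
Changed? no

Answer: no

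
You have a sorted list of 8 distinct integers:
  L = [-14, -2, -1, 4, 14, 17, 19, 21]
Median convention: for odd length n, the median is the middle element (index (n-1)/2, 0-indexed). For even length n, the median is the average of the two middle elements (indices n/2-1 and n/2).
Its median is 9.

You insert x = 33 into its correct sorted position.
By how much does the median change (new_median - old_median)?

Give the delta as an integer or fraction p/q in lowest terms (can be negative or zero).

Answer: 5

Derivation:
Old median = 9
After inserting x = 33: new sorted = [-14, -2, -1, 4, 14, 17, 19, 21, 33]
New median = 14
Delta = 14 - 9 = 5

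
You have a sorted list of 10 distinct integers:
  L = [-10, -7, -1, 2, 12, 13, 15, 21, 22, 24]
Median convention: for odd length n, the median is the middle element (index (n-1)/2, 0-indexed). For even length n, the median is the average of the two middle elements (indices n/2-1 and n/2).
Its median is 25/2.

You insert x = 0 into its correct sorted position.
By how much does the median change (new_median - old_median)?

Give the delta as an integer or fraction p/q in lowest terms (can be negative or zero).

Old median = 25/2
After inserting x = 0: new sorted = [-10, -7, -1, 0, 2, 12, 13, 15, 21, 22, 24]
New median = 12
Delta = 12 - 25/2 = -1/2

Answer: -1/2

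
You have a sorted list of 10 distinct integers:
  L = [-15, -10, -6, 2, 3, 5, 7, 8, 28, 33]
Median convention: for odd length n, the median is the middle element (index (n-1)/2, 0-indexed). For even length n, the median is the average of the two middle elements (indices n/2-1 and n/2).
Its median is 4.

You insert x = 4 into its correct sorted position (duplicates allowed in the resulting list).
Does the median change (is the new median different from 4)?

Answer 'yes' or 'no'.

Answer: no

Derivation:
Old median = 4
Insert x = 4
New median = 4
Changed? no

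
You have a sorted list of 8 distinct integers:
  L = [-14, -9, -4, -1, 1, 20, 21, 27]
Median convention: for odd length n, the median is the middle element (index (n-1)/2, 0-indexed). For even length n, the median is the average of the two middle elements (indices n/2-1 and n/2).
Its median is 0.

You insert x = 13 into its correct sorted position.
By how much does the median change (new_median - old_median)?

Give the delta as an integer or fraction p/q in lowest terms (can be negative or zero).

Old median = 0
After inserting x = 13: new sorted = [-14, -9, -4, -1, 1, 13, 20, 21, 27]
New median = 1
Delta = 1 - 0 = 1

Answer: 1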